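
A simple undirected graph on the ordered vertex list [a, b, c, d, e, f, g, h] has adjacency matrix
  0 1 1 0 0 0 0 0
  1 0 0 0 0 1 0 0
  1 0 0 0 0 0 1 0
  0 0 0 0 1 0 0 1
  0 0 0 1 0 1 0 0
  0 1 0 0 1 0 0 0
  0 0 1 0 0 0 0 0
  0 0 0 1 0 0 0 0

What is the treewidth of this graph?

1

A width-1 tree decomposition is:
Bags: B1 = {d, h}  B2 = {d, e}  B3 = {e, f}  B4 = {b, f}  B5 = {a, b}  B6 = {a, c}  B7 = {c, g}
Tree: B1–B2, B2–B3, B3–B4, B4–B5, B5–B6, B6–B7
The largest bag has 2 vertices, giving width 1; this decomposition certifies tw(G) ≤ 1. Any graph with an edge has treewidth ≥ 1, and G has the edge h–d. The upper and lower bounds meet at 1, so that is the treewidth.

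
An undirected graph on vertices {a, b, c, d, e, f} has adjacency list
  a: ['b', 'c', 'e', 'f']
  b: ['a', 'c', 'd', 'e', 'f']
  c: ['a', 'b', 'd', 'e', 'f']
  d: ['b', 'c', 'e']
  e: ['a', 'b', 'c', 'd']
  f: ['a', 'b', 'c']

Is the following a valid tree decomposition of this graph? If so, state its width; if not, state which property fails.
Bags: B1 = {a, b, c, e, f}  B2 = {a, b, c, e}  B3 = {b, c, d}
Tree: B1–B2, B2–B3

A tree decomposition must satisfy three properties: every vertex lies in some bag; for every edge, both endpoints lie together in some bag; and for every vertex, the bags containing it form a connected subtree. Here edge (e,d) lies in no bag, so the decomposition is invalid.

No — edge (e,d) lies in no bag.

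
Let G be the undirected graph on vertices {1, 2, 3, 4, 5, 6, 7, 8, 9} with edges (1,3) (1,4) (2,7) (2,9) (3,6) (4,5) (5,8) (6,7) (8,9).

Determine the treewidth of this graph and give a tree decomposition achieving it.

Treewidth 2.
One optimal decomposition is:
Bags: B1 = {1, 4, 5}  B2 = {1, 5, 8}  B3 = {1, 8, 9}  B4 = {1, 2, 9}  B5 = {1, 2, 7}  B6 = {1, 6, 7}  B7 = {1, 3, 6}
Tree: B1–B2, B2–B3, B3–B4, B4–B5, B5–B6, B6–B7

Each bag holds 3 vertices, so the decomposition has width 2, which upper-bounds the treewidth. Since 1–4–5–8–9–2–7–6–3–1 is a cycle in G, G is not acyclic. Forests are exactly the graphs of treewidth ≤ 1, so tw(G) ≥ 2. The upper and lower bounds meet at 2, so that is the treewidth.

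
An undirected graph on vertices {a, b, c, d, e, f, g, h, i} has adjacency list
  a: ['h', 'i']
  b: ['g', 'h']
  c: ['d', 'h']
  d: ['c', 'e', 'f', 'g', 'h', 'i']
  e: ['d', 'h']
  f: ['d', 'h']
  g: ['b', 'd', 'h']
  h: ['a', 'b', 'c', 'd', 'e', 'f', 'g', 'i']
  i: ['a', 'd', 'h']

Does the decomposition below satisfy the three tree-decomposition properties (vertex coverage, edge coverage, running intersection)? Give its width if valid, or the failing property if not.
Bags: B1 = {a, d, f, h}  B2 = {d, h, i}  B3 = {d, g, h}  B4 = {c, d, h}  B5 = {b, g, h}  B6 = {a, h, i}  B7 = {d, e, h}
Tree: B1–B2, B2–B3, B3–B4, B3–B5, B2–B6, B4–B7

No — bags containing vertex a are not connected in the tree.

A tree decomposition must satisfy three properties: every vertex lies in some bag; for every edge, both endpoints lie together in some bag; and for every vertex, the bags containing it form a connected subtree. Here bags containing vertex a are not connected in the tree, so the decomposition is invalid.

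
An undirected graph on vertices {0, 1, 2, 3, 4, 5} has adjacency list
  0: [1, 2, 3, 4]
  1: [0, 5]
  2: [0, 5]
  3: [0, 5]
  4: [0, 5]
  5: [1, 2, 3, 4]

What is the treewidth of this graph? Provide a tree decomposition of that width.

Treewidth 2.
One such decomposition:
Bags: B1 = {0, 1, 5}  B2 = {0, 4, 5}  B3 = {0, 2, 5}  B4 = {0, 3, 5}
Tree: B1–B2, B2–B3, B3–B4

The largest bag has 3 vertices, giving width 2; this decomposition certifies tw(G) ≤ 2. Since 0–1–5–4–0 is a cycle in G, G is not acyclic. Forests are exactly the graphs of treewidth ≤ 1, so tw(G) ≥ 2. Hence tw(G) = 2 exactly.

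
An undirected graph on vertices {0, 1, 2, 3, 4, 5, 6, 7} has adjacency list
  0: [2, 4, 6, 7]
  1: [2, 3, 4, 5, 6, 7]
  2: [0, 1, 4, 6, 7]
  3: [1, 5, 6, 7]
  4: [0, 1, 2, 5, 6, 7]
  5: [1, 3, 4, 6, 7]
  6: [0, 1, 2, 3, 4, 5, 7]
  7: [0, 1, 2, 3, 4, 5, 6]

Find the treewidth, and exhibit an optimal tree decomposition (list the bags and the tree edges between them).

Each bag holds 5 vertices, so the decomposition has width 4, which upper-bounds the treewidth. For the lower bound, the 5 vertices {0, 2, 4, 6, 7} are pairwise adjacent, and any tree decomposition puts a clique entirely inside one bag — forcing width ≥ 4. Hence tw(G) = 4 exactly.

Treewidth 4.
One such decomposition:
Bags: B1 = {1, 4, 5, 6, 7}  B2 = {1, 2, 4, 6, 7}  B3 = {1, 3, 5, 6, 7}  B4 = {0, 2, 4, 6, 7}
Tree: B1–B2, B1–B3, B2–B4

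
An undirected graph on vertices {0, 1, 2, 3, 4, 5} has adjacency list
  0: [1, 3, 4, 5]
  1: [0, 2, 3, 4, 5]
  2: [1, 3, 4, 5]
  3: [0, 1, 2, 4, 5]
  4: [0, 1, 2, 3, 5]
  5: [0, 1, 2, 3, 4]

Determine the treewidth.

A width-4 tree decomposition is:
Bags: B1 = {1, 2, 3, 4, 5}  B2 = {0, 1, 3, 4, 5}
Tree: B1–B2
Each bag holds 5 vertices, so the decomposition has width 4, which upper-bounds the treewidth. Conversely, {0, 1, 3, 4, 5} is a clique of size 5, and the vertices of any clique must share a bag in every tree decomposition; so some bag has ≥ 5 vertices and tw(G) ≥ 4. The upper and lower bounds meet at 4, so that is the treewidth.

4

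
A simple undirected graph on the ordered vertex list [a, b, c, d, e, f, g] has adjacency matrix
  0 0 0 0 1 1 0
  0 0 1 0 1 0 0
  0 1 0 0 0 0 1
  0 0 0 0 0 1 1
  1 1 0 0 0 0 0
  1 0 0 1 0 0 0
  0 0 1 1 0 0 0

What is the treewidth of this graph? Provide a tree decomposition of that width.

Treewidth 2.
One such decomposition:
Bags: B1 = {b, c, e}  B2 = {a, c, e}  B3 = {a, c, f}  B4 = {c, d, f}  B5 = {c, d, g}
Tree: B1–B2, B2–B3, B3–B4, B4–B5

The largest bag has 3 vertices, giving width 2; this decomposition certifies tw(G) ≤ 2. For the lower bound, G contains the cycle c–b–e–a–f–d–g–c, so G is not a forest; only forests have treewidth ≤ 1, hence tw(G) ≥ 2. Combining the bounds, tw(G) = 2.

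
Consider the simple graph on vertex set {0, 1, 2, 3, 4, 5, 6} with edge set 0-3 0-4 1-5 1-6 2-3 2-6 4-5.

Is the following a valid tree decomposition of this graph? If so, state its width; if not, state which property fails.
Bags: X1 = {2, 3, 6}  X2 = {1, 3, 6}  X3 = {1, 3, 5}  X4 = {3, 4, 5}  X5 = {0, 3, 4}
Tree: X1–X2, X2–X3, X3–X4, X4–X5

Yes; width 2.

Every vertex of G appears in some bag (union = {0, 1, 2, 3, 4, 5, 6}); every edge is covered by a bag; and for each vertex v the set of bags containing v is connected in the bag tree. The decomposition is therefore valid. The largest bag has 3 vertices, so the width is 2.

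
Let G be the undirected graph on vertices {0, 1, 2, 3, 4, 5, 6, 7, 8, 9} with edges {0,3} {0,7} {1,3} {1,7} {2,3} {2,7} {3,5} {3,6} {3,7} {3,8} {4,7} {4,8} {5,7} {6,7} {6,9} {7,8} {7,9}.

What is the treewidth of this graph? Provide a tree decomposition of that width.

Treewidth 2.
Bags: B1 = {3, 6, 7}  B2 = {1, 3, 7}  B3 = {3, 7, 8}  B4 = {3, 5, 7}  B5 = {0, 3, 7}  B6 = {4, 7, 8}  B7 = {6, 7, 9}  B8 = {2, 3, 7}
Tree: B1–B2, B1–B3, B1–B4, B4–B5, B3–B6, B1–B7, B2–B8

The largest bag has 3 vertices, giving width 2; this decomposition certifies tw(G) ≤ 2. For the lower bound, the 3 vertices {6, 7, 9} are pairwise adjacent, and any tree decomposition puts a clique entirely inside one bag — forcing width ≥ 2. Combining the bounds, tw(G) = 2.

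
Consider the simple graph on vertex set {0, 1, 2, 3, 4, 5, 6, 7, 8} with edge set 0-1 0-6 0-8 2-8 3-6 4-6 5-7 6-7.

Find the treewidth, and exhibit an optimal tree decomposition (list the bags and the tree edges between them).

The largest bag has 2 vertices, giving width 1; this decomposition certifies tw(G) ≤ 1. G has an edge, so its treewidth is at least 1. Combining the bounds, tw(G) = 1.

Treewidth 1.
One optimal decomposition is:
Bags: B1 = {0, 6}  B2 = {0, 8}  B3 = {3, 6}  B4 = {6, 7}  B5 = {0, 1}  B6 = {4, 6}  B7 = {5, 7}  B8 = {2, 8}
Tree: B1–B2, B1–B3, B1–B4, B2–B5, B1–B6, B4–B7, B2–B8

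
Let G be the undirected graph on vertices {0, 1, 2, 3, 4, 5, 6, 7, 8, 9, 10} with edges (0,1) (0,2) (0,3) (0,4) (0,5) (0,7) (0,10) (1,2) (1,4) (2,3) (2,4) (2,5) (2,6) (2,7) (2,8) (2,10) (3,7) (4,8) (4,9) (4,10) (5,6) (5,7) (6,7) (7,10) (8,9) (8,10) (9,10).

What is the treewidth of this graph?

A width-3 tree decomposition is:
Bags: B1 = {0, 2, 3, 7}  B2 = {0, 2, 5, 7}  B3 = {0, 2, 7, 10}  B4 = {0, 2, 4, 10}  B5 = {2, 4, 8, 10}  B6 = {4, 8, 9, 10}  B7 = {0, 1, 2, 4}  B8 = {2, 5, 6, 7}
Tree: B1–B2, B1–B3, B3–B4, B4–B5, B5–B6, B4–B7, B2–B8
Each bag holds 4 vertices, so the decomposition has width 3, which upper-bounds the treewidth. For the lower bound, the 4 vertices {4, 8, 9, 10} are pairwise adjacent, and any tree decomposition puts a clique entirely inside one bag — forcing width ≥ 3. Hence tw(G) = 3 exactly.

3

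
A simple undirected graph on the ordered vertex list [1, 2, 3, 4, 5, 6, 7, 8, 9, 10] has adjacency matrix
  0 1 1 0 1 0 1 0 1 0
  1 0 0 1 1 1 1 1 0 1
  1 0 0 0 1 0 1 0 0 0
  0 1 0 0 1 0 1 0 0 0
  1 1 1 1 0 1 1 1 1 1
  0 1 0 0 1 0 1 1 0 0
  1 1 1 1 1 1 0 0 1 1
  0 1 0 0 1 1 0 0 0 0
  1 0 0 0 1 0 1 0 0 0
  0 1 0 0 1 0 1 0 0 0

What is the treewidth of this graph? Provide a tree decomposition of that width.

Treewidth 3.
One such decomposition:
Bags: B1 = {1, 2, 5, 7}  B2 = {2, 5, 6, 7}  B3 = {2, 5, 7, 10}  B4 = {1, 5, 7, 9}  B5 = {2, 4, 5, 7}  B6 = {1, 3, 5, 7}  B7 = {2, 5, 6, 8}
Tree: B1–B2, B2–B3, B1–B4, B2–B5, B4–B6, B2–B7

Each bag holds 4 vertices, so the decomposition has width 3, which upper-bounds the treewidth. For the lower bound, the 4 vertices {2, 5, 6, 8} are pairwise adjacent, and any tree decomposition puts a clique entirely inside one bag — forcing width ≥ 3. Combining the bounds, tw(G) = 3.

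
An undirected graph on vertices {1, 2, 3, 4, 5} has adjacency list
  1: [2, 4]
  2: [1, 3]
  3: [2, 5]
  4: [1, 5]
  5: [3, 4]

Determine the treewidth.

2

A width-2 tree decomposition is:
Bags: B1 = {3, 4, 5}  B2 = {1, 3, 4}  B3 = {1, 2, 3}
Tree: B1–B2, B2–B3
Every bag has size at most 3, so the width is 3 − 1 = 2 and tw(G) ≤ 2. Since 3–5–4–1–2–3 is a cycle in G, G is not acyclic. Forests are exactly the graphs of treewidth ≤ 1, so tw(G) ≥ 2. Hence tw(G) = 2 exactly.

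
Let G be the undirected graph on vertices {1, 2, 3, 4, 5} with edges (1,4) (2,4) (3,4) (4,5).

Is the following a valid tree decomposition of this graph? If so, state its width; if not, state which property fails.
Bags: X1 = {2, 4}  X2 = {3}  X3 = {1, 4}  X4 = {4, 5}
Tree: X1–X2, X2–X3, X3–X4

No — edge (4,3) lies in no bag.

A tree decomposition must satisfy three properties: every vertex lies in some bag; for every edge, both endpoints lie together in some bag; and for every vertex, the bags containing it form a connected subtree. Here edge (4,3) lies in no bag, so the decomposition is invalid.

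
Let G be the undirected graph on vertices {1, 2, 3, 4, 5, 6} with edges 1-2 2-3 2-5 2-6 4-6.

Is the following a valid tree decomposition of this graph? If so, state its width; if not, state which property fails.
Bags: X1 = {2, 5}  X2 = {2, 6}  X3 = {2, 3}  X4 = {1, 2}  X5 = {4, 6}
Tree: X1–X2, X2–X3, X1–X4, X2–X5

Yes; width 1.

Every vertex of G appears in some bag (union = {1, 2, 3, 4, 5, 6}); every edge is covered by a bag; and for each vertex v the set of bags containing v is connected in the bag tree. The decomposition is therefore valid. The largest bag has 2 vertices, so the width is 1.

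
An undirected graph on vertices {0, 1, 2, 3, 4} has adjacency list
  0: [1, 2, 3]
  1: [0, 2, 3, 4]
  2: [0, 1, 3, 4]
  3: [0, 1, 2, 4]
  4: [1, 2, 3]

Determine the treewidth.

3

A width-3 tree decomposition is:
Bags: B1 = {0, 1, 2, 3}  B2 = {1, 2, 3, 4}
Tree: B1–B2
The largest bag has 4 vertices, giving width 3; this decomposition certifies tw(G) ≤ 3. Conversely, {0, 1, 2, 3} is a clique of size 4, and the vertices of any clique must share a bag in every tree decomposition; so some bag has ≥ 4 vertices and tw(G) ≥ 3. Therefore the treewidth is 3.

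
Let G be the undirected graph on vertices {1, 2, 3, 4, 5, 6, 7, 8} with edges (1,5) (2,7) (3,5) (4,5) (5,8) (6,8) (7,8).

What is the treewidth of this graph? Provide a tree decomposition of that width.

Each bag holds 2 vertices, so the decomposition has width 1, which upper-bounds the treewidth. Any graph with an edge has treewidth ≥ 1, and G has the edge 8–5. The upper and lower bounds meet at 1, so that is the treewidth.

Treewidth 1.
One such decomposition:
Bags: B1 = {5, 8}  B2 = {1, 5}  B3 = {7, 8}  B4 = {4, 5}  B5 = {2, 7}  B6 = {3, 5}  B7 = {6, 8}
Tree: B1–B2, B1–B3, B2–B4, B3–B5, B2–B6, B1–B7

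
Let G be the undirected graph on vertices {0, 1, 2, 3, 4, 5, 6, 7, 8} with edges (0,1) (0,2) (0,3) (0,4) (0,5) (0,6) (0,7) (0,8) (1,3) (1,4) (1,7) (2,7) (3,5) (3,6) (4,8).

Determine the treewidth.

2

A width-2 tree decomposition is:
Bags: B1 = {0, 1, 7}  B2 = {0, 1, 3}  B3 = {0, 1, 4}  B4 = {0, 2, 7}  B5 = {0, 3, 6}  B6 = {0, 4, 8}  B7 = {0, 3, 5}
Tree: B1–B2, B1–B3, B1–B4, B2–B5, B3–B6, B5–B7
Each bag holds 3 vertices, so the decomposition has width 2, which upper-bounds the treewidth. Conversely, {0, 1, 3} is a clique of size 3, and the vertices of any clique must share a bag in every tree decomposition; so some bag has ≥ 3 vertices and tw(G) ≥ 2. Hence tw(G) = 2 exactly.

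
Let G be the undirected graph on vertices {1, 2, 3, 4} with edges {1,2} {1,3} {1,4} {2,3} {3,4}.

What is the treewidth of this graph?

2

A width-2 tree decomposition is:
Bags: B1 = {1, 2, 3}  B2 = {1, 3, 4}
Tree: B1–B2
The largest bag has 3 vertices, giving width 2; this decomposition certifies tw(G) ≤ 2. Conversely, {1, 2, 3} is a clique of size 3, and the vertices of any clique must share a bag in every tree decomposition; so some bag has ≥ 3 vertices and tw(G) ≥ 2. Therefore the treewidth is 2.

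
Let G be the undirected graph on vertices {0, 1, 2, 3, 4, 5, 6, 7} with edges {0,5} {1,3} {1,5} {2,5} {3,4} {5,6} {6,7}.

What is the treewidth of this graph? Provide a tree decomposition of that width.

Each bag holds 2 vertices, so the decomposition has width 1, which upper-bounds the treewidth. Since G has at least one edge (e.g. 1–3), it is not an edgeless graph, so tw(G) ≥ 1. Therefore the treewidth is 1.

Treewidth 1.
Bags: B1 = {1, 3}  B2 = {1, 5}  B3 = {2, 5}  B4 = {0, 5}  B5 = {5, 6}  B6 = {3, 4}  B7 = {6, 7}
Tree: B1–B2, B2–B3, B2–B4, B2–B5, B1–B6, B5–B7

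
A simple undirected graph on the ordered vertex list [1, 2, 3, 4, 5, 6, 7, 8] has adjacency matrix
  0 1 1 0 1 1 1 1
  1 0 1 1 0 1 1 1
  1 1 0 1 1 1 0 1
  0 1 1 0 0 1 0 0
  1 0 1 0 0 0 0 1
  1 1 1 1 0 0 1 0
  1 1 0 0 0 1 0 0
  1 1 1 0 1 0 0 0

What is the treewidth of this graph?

A width-3 tree decomposition is:
Bags: B1 = {2, 3, 4, 6}  B2 = {1, 2, 3, 6}  B3 = {1, 2, 3, 8}  B4 = {1, 2, 6, 7}  B5 = {1, 3, 5, 8}
Tree: B1–B2, B2–B3, B2–B4, B3–B5
Every bag has size at most 4, so the width is 4 − 1 = 3 and tw(G) ≤ 3. Conversely, {1, 2, 3, 8} is a clique of size 4, and the vertices of any clique must share a bag in every tree decomposition; so some bag has ≥ 4 vertices and tw(G) ≥ 3. Hence tw(G) = 3 exactly.

3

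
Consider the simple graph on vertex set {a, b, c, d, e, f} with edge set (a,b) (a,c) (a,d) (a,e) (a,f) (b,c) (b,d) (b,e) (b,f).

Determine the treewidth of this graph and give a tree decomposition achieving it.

Treewidth 2.
Bags: B1 = {a, b, e}  B2 = {a, b, f}  B3 = {a, b, d}  B4 = {a, b, c}
Tree: B1–B2, B2–B3, B1–B4

Each bag holds 3 vertices, so the decomposition has width 2, which upper-bounds the treewidth. On the other hand G contains the 3-clique {a, b, d}. A clique must lie in a single bag of any decomposition, so no decomposition can have width below 2. Hence tw(G) = 2 exactly.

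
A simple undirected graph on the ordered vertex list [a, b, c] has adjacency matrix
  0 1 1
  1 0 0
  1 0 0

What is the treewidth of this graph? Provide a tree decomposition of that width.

Treewidth 1.
Bags: B1 = {a, b}  B2 = {a, c}
Tree: B1–B2

Every bag has size at most 2, so the width is 2 − 1 = 1 and tw(G) ≤ 1. Since G has at least one edge (e.g. a–b), it is not an edgeless graph, so tw(G) ≥ 1. Combining the bounds, tw(G) = 1.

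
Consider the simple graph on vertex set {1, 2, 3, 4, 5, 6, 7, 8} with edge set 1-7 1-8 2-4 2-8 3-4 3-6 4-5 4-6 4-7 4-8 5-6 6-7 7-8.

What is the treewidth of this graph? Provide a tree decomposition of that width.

Treewidth 2.
One optimal decomposition is:
Bags: B1 = {4, 7, 8}  B2 = {2, 4, 8}  B3 = {4, 6, 7}  B4 = {1, 7, 8}  B5 = {4, 5, 6}  B6 = {3, 4, 6}
Tree: B1–B2, B1–B3, B1–B4, B3–B5, B3–B6

The largest bag has 3 vertices, giving width 2; this decomposition certifies tw(G) ≤ 2. Conversely, {1, 7, 8} is a clique of size 3, and the vertices of any clique must share a bag in every tree decomposition; so some bag has ≥ 3 vertices and tw(G) ≥ 2. Therefore the treewidth is 2.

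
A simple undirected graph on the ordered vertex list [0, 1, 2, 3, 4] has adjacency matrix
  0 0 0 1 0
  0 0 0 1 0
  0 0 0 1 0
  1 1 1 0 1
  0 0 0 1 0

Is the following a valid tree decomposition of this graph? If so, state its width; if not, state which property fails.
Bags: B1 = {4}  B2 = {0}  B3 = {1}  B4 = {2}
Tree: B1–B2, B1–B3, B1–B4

No — vertex 3 appears in no bag.

A tree decomposition must satisfy three properties: every vertex lies in some bag; for every edge, both endpoints lie together in some bag; and for every vertex, the bags containing it form a connected subtree. Here vertex 3 appears in no bag, so the decomposition is invalid.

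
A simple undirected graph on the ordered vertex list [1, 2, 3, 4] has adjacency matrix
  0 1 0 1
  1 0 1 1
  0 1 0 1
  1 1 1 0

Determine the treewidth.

2

A width-2 tree decomposition is:
Bags: B1 = {2, 3, 4}  B2 = {1, 2, 4}
Tree: B1–B2
Every bag has size at most 3, so the width is 3 − 1 = 2 and tw(G) ≤ 2. Conversely, {1, 2, 4} is a clique of size 3, and the vertices of any clique must share a bag in every tree decomposition; so some bag has ≥ 3 vertices and tw(G) ≥ 2. Therefore the treewidth is 2.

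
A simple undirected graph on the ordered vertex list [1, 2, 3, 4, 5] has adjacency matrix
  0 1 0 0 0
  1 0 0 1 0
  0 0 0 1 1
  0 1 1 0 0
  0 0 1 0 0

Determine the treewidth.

1

A width-1 tree decomposition is:
Bags: B1 = {3, 5}  B2 = {3, 4}  B3 = {2, 4}  B4 = {1, 2}
Tree: B1–B2, B2–B3, B3–B4
Each bag holds 2 vertices, so the decomposition has width 1, which upper-bounds the treewidth. Since G has at least one edge (e.g. 5–3), it is not an edgeless graph, so tw(G) ≥ 1. Therefore the treewidth is 1.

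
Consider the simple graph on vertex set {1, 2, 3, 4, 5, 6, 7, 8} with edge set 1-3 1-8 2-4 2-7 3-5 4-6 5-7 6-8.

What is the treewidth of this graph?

2

A width-2 tree decomposition is:
Bags: B1 = {1, 3, 5}  B2 = {1, 5, 8}  B3 = {5, 6, 8}  B4 = {4, 5, 6}  B5 = {2, 4, 5}  B6 = {2, 5, 7}
Tree: B1–B2, B2–B3, B3–B4, B4–B5, B5–B6
The largest bag has 3 vertices, giving width 2; this decomposition certifies tw(G) ≤ 2. For the lower bound, G contains the cycle 5–3–1–8–6–4–2–7–5, so G is not a forest; only forests have treewidth ≤ 1, hence tw(G) ≥ 2. Hence tw(G) = 2 exactly.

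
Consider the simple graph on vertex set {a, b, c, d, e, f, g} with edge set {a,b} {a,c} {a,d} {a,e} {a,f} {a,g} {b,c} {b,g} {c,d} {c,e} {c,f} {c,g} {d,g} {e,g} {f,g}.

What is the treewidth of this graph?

3

A width-3 tree decomposition is:
Bags: B1 = {a, c, d, g}  B2 = {a, c, f, g}  B3 = {a, c, e, g}  B4 = {a, b, c, g}
Tree: B1–B2, B2–B3, B3–B4
Each bag holds 4 vertices, so the decomposition has width 3, which upper-bounds the treewidth. For the lower bound, the 4 vertices {a, c, d, g} are pairwise adjacent, and any tree decomposition puts a clique entirely inside one bag — forcing width ≥ 3. The upper and lower bounds meet at 3, so that is the treewidth.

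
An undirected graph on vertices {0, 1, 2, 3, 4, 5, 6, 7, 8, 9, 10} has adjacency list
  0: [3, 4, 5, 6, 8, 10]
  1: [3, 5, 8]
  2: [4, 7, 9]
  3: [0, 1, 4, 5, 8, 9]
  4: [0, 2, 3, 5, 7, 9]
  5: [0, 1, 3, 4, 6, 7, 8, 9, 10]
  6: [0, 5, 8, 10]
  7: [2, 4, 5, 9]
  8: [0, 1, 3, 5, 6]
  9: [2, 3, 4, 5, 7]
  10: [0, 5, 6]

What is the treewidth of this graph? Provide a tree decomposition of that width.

The largest bag has 4 vertices, giving width 3; this decomposition certifies tw(G) ≤ 3. On the other hand G contains the 4-clique {2, 4, 7, 9}. A clique must lie in a single bag of any decomposition, so no decomposition can have width below 3. The upper and lower bounds meet at 3, so that is the treewidth.

Treewidth 3.
Bags: B1 = {0, 3, 4, 5}  B2 = {3, 4, 5, 9}  B3 = {0, 3, 5, 8}  B4 = {0, 5, 6, 8}  B5 = {1, 3, 5, 8}  B6 = {4, 5, 7, 9}  B7 = {2, 4, 7, 9}  B8 = {0, 5, 6, 10}
Tree: B1–B2, B1–B3, B3–B4, B3–B5, B2–B6, B6–B7, B4–B8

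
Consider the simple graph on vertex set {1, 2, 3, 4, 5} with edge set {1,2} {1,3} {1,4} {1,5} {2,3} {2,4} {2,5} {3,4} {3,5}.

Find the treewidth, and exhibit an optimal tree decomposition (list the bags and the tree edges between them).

Treewidth 3.
One such decomposition:
Bags: B1 = {1, 2, 3, 4}  B2 = {1, 2, 3, 5}
Tree: B1–B2

Every bag has size at most 4, so the width is 4 − 1 = 3 and tw(G) ≤ 3. For the lower bound, the 4 vertices {1, 2, 3, 4} are pairwise adjacent, and any tree decomposition puts a clique entirely inside one bag — forcing width ≥ 3. Combining the bounds, tw(G) = 3.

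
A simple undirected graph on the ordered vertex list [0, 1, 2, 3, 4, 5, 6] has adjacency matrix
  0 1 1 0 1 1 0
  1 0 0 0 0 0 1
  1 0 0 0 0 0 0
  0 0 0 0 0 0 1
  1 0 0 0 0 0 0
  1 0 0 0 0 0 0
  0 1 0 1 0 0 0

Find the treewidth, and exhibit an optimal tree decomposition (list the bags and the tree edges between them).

Treewidth 1.
Bags: B1 = {0, 5}  B2 = {0, 1}  B3 = {0, 2}  B4 = {1, 6}  B5 = {3, 6}  B6 = {0, 4}
Tree: B1–B2, B1–B3, B2–B4, B4–B5, B2–B6

The largest bag has 2 vertices, giving width 1; this decomposition certifies tw(G) ≤ 1. G has an edge, so its treewidth is at least 1. The upper and lower bounds meet at 1, so that is the treewidth.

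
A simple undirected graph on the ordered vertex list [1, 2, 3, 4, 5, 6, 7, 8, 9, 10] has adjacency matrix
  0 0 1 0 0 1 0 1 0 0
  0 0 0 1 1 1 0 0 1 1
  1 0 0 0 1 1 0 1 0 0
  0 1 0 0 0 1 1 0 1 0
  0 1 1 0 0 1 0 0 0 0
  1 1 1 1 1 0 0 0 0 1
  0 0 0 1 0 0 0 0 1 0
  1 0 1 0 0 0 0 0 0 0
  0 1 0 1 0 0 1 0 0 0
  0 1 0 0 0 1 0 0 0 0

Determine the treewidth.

A width-2 tree decomposition is:
Bags: B1 = {2, 4, 6}  B2 = {2, 4, 9}  B3 = {2, 5, 6}  B4 = {2, 6, 10}  B5 = {3, 5, 6}  B6 = {4, 7, 9}  B7 = {1, 3, 6}  B8 = {1, 3, 8}
Tree: B1–B2, B1–B3, B1–B4, B3–B5, B2–B6, B5–B7, B7–B8
The largest bag has 3 vertices, giving width 2; this decomposition certifies tw(G) ≤ 2. For the lower bound, the 3 vertices {1, 3, 8} are pairwise adjacent, and any tree decomposition puts a clique entirely inside one bag — forcing width ≥ 2. Therefore the treewidth is 2.

2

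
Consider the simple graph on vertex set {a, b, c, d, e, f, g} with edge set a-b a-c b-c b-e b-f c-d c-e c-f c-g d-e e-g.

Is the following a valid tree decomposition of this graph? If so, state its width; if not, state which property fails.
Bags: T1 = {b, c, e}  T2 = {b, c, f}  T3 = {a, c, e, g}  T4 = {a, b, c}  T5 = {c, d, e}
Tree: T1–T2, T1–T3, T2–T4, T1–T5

No — bags containing vertex a are not connected in the tree.

A tree decomposition must satisfy three properties: every vertex lies in some bag; for every edge, both endpoints lie together in some bag; and for every vertex, the bags containing it form a connected subtree. Here bags containing vertex a are not connected in the tree, so the decomposition is invalid.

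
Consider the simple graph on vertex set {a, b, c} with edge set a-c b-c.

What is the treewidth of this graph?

A width-1 tree decomposition is:
Bags: B1 = {a, c}  B2 = {b, c}
Tree: B1–B2
The largest bag has 2 vertices, giving width 1; this decomposition certifies tw(G) ≤ 1. G has an edge, so its treewidth is at least 1. Hence tw(G) = 1 exactly.

1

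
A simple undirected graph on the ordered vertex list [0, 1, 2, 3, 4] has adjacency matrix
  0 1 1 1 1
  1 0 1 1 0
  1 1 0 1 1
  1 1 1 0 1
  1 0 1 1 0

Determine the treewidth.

A width-3 tree decomposition is:
Bags: B1 = {0, 2, 3, 4}  B2 = {0, 1, 2, 3}
Tree: B1–B2
Every bag has size at most 4, so the width is 4 − 1 = 3 and tw(G) ≤ 3. For the lower bound, the 4 vertices {0, 1, 2, 3} are pairwise adjacent, and any tree decomposition puts a clique entirely inside one bag — forcing width ≥ 3. The upper and lower bounds meet at 3, so that is the treewidth.

3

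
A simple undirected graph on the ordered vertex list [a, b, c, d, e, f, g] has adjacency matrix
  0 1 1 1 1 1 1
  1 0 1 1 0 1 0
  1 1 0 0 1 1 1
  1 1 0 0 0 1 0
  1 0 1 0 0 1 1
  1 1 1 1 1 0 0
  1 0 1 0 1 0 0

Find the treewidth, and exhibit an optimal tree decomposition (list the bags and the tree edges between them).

Every bag has size at most 4, so the width is 4 − 1 = 3 and tw(G) ≤ 3. On the other hand G contains the 4-clique {a, c, e, g}. A clique must lie in a single bag of any decomposition, so no decomposition can have width below 3. Hence tw(G) = 3 exactly.

Treewidth 3.
One such decomposition:
Bags: B1 = {a, c, e, f}  B2 = {a, b, c, f}  B3 = {a, c, e, g}  B4 = {a, b, d, f}
Tree: B1–B2, B1–B3, B2–B4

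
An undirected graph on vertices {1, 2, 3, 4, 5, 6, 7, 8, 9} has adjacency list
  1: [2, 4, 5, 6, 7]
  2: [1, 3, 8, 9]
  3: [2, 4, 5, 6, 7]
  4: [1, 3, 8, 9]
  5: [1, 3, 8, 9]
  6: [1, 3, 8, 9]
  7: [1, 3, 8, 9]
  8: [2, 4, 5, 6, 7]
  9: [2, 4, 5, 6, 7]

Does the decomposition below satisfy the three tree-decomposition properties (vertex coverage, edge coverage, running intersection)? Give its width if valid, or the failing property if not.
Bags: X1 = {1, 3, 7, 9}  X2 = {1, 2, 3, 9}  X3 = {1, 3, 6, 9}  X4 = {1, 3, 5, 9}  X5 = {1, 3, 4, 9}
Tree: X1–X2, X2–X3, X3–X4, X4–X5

No — vertex 8 appears in no bag.

A tree decomposition must satisfy three properties: every vertex lies in some bag; for every edge, both endpoints lie together in some bag; and for every vertex, the bags containing it form a connected subtree. Here vertex 8 appears in no bag, so the decomposition is invalid.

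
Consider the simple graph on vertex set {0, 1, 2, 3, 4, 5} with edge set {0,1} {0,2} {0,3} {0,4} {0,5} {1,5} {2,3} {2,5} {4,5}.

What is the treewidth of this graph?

A width-2 tree decomposition is:
Bags: B1 = {0, 2, 5}  B2 = {0, 2, 3}  B3 = {0, 4, 5}  B4 = {0, 1, 5}
Tree: B1–B2, B1–B3, B3–B4
The largest bag has 3 vertices, giving width 2; this decomposition certifies tw(G) ≤ 2. Conversely, {0, 2, 3} is a clique of size 3, and the vertices of any clique must share a bag in every tree decomposition; so some bag has ≥ 3 vertices and tw(G) ≥ 2. Hence tw(G) = 2 exactly.

2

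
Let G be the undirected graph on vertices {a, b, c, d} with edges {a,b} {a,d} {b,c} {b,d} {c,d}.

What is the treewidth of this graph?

A width-2 tree decomposition is:
Bags: B1 = {a, b, d}  B2 = {b, c, d}
Tree: B1–B2
The largest bag has 3 vertices, giving width 2; this decomposition certifies tw(G) ≤ 2. For the lower bound, the 3 vertices {b, c, d} are pairwise adjacent, and any tree decomposition puts a clique entirely inside one bag — forcing width ≥ 2. The upper and lower bounds meet at 2, so that is the treewidth.

2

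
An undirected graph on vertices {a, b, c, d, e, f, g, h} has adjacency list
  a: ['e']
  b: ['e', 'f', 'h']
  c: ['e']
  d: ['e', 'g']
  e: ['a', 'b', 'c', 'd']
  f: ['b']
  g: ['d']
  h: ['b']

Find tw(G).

A width-1 tree decomposition is:
Bags: B1 = {a, e}  B2 = {b, e}  B3 = {c, e}  B4 = {b, f}  B5 = {b, h}  B6 = {d, e}  B7 = {d, g}
Tree: B1–B2, B1–B3, B2–B4, B2–B5, B3–B6, B6–B7
The largest bag has 2 vertices, giving width 1; this decomposition certifies tw(G) ≤ 1. G has an edge, so its treewidth is at least 1. Combining the bounds, tw(G) = 1.

1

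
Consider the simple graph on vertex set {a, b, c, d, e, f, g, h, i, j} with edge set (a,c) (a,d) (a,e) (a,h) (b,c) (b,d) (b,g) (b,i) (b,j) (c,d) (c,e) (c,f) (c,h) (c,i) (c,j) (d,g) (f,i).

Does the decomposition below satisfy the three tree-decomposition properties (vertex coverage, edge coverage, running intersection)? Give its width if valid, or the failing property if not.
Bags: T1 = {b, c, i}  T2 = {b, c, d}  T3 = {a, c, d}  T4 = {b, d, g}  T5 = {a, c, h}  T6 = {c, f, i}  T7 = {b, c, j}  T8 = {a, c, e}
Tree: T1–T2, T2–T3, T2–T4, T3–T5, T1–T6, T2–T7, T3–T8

Yes; width 2.

Checking the three conditions: (i) the bags cover all of {a, b, c, d, e, f, g, h, i, j}; (ii) for each edge, some bag contains both endpoints; (iii) the bags containing any fixed vertex form a subtree. All hold, so the decomposition is valid with width 3 − 1 = 2.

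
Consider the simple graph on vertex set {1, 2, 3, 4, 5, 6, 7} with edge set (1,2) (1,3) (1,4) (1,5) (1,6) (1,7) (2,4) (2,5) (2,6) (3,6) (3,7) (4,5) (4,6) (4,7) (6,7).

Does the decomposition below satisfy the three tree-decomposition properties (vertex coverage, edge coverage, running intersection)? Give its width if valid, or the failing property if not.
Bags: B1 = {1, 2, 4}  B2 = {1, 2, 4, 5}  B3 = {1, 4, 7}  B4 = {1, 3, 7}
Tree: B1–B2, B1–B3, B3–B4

No — vertex 6 appears in no bag.

A tree decomposition must satisfy three properties: every vertex lies in some bag; for every edge, both endpoints lie together in some bag; and for every vertex, the bags containing it form a connected subtree. Here vertex 6 appears in no bag, so the decomposition is invalid.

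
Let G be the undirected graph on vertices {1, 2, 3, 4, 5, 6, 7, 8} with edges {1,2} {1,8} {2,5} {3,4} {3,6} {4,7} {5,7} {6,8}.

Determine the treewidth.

A width-2 tree decomposition is:
Bags: B1 = {1, 6, 8}  B2 = {1, 2, 6}  B3 = {2, 5, 6}  B4 = {5, 6, 7}  B5 = {4, 6, 7}  B6 = {3, 4, 6}
Tree: B1–B2, B2–B3, B3–B4, B4–B5, B5–B6
Each bag holds 3 vertices, so the decomposition has width 2, which upper-bounds the treewidth. The edges 6–8–1–2–5–7–4–3–6 form a cycle, so G is not a tree and its treewidth is at least 2. Combining the bounds, tw(G) = 2.

2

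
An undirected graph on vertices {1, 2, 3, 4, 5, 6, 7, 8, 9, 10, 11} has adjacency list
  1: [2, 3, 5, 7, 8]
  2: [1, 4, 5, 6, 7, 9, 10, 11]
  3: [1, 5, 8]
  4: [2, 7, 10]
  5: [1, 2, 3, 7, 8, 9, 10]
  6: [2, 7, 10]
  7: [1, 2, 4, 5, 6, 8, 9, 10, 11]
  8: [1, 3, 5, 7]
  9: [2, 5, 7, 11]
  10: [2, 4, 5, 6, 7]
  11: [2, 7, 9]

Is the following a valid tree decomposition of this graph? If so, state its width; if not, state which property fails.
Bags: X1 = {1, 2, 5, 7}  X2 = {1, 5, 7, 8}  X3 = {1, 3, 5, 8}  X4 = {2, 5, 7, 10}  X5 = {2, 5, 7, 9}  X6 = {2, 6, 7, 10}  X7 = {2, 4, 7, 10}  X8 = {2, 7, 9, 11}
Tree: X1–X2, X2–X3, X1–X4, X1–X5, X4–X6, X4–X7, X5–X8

Every vertex of G appears in some bag (union = {1, 2, 3, 4, 5, 6, 7, 8, 9, 10, 11}); every edge is covered by a bag; and for each vertex v the set of bags containing v is connected in the bag tree. The decomposition is therefore valid. The largest bag has 4 vertices, so the width is 3.

Yes; width 3.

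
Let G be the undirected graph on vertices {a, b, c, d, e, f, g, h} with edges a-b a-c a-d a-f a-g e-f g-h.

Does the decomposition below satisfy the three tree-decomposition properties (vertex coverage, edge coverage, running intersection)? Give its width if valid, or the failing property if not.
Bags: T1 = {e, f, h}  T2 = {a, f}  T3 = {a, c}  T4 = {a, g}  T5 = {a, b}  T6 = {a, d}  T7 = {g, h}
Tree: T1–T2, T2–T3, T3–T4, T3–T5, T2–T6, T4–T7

A tree decomposition must satisfy three properties: every vertex lies in some bag; for every edge, both endpoints lie together in some bag; and for every vertex, the bags containing it form a connected subtree. Here bags containing vertex h are not connected in the tree, so the decomposition is invalid.

No — bags containing vertex h are not connected in the tree.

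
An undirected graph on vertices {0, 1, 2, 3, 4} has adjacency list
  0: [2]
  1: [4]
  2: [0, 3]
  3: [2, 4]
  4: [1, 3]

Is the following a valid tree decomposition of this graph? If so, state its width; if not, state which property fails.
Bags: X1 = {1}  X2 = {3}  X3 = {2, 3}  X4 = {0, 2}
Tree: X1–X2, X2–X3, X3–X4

No — vertex 4 appears in no bag.

A tree decomposition must satisfy three properties: every vertex lies in some bag; for every edge, both endpoints lie together in some bag; and for every vertex, the bags containing it form a connected subtree. Here vertex 4 appears in no bag, so the decomposition is invalid.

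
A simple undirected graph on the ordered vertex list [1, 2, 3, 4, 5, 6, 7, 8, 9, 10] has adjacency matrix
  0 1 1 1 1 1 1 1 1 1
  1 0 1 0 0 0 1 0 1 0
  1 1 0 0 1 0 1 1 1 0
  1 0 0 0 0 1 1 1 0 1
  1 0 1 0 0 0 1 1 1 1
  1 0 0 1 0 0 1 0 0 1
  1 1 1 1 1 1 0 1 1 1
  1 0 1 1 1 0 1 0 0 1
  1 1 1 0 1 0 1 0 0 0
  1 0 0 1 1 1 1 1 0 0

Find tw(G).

4

A width-4 tree decomposition is:
Bags: B1 = {1, 3, 5, 7, 9}  B2 = {1, 3, 5, 7, 8}  B3 = {1, 5, 7, 8, 10}  B4 = {1, 4, 7, 8, 10}  B5 = {1, 4, 6, 7, 10}  B6 = {1, 2, 3, 7, 9}
Tree: B1–B2, B2–B3, B3–B4, B4–B5, B1–B6
Every bag has size at most 5, so the width is 5 − 1 = 4 and tw(G) ≤ 4. For the lower bound, the 5 vertices {1, 4, 7, 8, 10} are pairwise adjacent, and any tree decomposition puts a clique entirely inside one bag — forcing width ≥ 4. Combining the bounds, tw(G) = 4.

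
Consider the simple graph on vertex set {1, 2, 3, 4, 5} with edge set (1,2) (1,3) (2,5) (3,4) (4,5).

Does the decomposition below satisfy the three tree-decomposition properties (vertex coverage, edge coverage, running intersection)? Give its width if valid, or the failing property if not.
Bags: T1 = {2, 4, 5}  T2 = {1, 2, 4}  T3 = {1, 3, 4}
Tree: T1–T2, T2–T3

Yes; width 2.

Every vertex of G appears in some bag (union = {1, 2, 3, 4, 5}); every edge is covered by a bag; and for each vertex v the set of bags containing v is connected in the bag tree. The decomposition is therefore valid. The largest bag has 3 vertices, so the width is 2.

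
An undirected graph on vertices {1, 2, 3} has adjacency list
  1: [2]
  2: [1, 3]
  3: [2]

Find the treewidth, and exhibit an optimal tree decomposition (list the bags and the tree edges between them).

Every bag has size at most 2, so the width is 2 − 1 = 1 and tw(G) ≤ 1. Any graph with an edge has treewidth ≥ 1, and G has the edge 2–1. Therefore the treewidth is 1.

Treewidth 1.
One optimal decomposition is:
Bags: B1 = {1, 2}  B2 = {2, 3}
Tree: B1–B2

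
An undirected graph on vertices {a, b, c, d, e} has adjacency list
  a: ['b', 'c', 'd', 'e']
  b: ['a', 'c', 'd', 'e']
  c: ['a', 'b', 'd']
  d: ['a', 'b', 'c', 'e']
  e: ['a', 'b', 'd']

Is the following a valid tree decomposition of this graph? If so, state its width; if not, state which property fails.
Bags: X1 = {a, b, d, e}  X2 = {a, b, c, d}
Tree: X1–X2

Yes; width 3.

Vertex coverage: the bags together contain {a, b, c, d, e}, the full vertex set. Edge coverage: each edge of G has both endpoints in at least one bag. Running intersection: for every vertex, the bags containing it form a connected subtree. All three properties hold, so this is a valid tree decomposition of width max|bag| − 1 = 3, and hence tw(G) ≤ 3.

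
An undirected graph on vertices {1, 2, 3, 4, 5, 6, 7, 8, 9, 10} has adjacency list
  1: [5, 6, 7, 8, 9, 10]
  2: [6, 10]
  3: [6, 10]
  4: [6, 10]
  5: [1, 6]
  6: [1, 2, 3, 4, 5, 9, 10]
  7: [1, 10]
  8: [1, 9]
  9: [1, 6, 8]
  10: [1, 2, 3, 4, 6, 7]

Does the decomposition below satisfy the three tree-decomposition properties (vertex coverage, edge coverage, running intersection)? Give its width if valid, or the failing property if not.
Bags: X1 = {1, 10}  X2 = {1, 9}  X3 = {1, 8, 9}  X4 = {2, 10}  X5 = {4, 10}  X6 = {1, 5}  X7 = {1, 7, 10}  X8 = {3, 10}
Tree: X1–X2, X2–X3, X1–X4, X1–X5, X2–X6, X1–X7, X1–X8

A tree decomposition must satisfy three properties: every vertex lies in some bag; for every edge, both endpoints lie together in some bag; and for every vertex, the bags containing it form a connected subtree. Here vertex 6 appears in no bag, so the decomposition is invalid.

No — vertex 6 appears in no bag.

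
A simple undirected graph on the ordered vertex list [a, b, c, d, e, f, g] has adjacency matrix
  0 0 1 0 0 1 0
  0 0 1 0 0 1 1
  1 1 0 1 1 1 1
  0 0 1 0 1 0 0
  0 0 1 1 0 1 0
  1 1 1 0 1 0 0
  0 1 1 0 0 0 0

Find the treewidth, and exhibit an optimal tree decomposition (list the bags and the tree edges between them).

Treewidth 2.
Bags: B1 = {b, c, g}  B2 = {b, c, f}  B3 = {c, e, f}  B4 = {a, c, f}  B5 = {c, d, e}
Tree: B1–B2, B2–B3, B3–B4, B3–B5

Each bag holds 3 vertices, so the decomposition has width 2, which upper-bounds the treewidth. Conversely, {c, d, e} is a clique of size 3, and the vertices of any clique must share a bag in every tree decomposition; so some bag has ≥ 3 vertices and tw(G) ≥ 2. Hence tw(G) = 2 exactly.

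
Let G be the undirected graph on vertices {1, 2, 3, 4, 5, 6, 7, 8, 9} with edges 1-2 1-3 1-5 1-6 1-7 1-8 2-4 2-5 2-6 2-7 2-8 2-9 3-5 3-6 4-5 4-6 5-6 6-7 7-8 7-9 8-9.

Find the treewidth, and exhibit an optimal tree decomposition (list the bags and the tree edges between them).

The largest bag has 4 vertices, giving width 3; this decomposition certifies tw(G) ≤ 3. For the lower bound, the 4 vertices {1, 2, 7, 8} are pairwise adjacent, and any tree decomposition puts a clique entirely inside one bag — forcing width ≥ 3. Hence tw(G) = 3 exactly.

Treewidth 3.
One optimal decomposition is:
Bags: B1 = {1, 2, 7, 8}  B2 = {2, 7, 8, 9}  B3 = {1, 2, 6, 7}  B4 = {1, 2, 5, 6}  B5 = {2, 4, 5, 6}  B6 = {1, 3, 5, 6}
Tree: B1–B2, B1–B3, B3–B4, B4–B5, B4–B6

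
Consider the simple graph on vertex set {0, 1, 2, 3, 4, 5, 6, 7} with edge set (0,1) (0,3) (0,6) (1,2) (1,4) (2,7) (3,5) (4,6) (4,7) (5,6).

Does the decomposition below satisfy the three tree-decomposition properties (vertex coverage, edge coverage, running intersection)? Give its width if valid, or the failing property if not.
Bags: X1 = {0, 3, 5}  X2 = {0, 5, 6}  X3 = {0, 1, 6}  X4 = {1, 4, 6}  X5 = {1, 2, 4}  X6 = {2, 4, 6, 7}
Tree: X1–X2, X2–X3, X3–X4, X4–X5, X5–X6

A tree decomposition must satisfy three properties: every vertex lies in some bag; for every edge, both endpoints lie together in some bag; and for every vertex, the bags containing it form a connected subtree. Here bags containing vertex 6 are not connected in the tree, so the decomposition is invalid.

No — bags containing vertex 6 are not connected in the tree.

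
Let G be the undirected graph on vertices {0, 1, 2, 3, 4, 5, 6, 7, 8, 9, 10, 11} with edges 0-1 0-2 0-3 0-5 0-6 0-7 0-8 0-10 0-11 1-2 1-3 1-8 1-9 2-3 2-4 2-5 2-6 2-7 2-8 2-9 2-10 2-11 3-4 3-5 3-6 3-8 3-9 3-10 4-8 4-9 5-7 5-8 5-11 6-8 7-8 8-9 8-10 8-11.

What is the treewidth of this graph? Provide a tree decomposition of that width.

Each bag holds 5 vertices, so the decomposition has width 4, which upper-bounds the treewidth. On the other hand G contains the 5-clique {0, 2, 5, 8, 11}. A clique must lie in a single bag of any decomposition, so no decomposition can have width below 4. Hence tw(G) = 4 exactly.

Treewidth 4.
One such decomposition:
Bags: B1 = {1, 2, 3, 8, 9}  B2 = {0, 1, 2, 3, 8}  B3 = {0, 2, 3, 5, 8}  B4 = {0, 2, 3, 6, 8}  B5 = {2, 3, 4, 8, 9}  B6 = {0, 2, 5, 8, 11}  B7 = {0, 2, 3, 8, 10}  B8 = {0, 2, 5, 7, 8}
Tree: B1–B2, B2–B3, B3–B4, B1–B5, B3–B6, B4–B7, B3–B8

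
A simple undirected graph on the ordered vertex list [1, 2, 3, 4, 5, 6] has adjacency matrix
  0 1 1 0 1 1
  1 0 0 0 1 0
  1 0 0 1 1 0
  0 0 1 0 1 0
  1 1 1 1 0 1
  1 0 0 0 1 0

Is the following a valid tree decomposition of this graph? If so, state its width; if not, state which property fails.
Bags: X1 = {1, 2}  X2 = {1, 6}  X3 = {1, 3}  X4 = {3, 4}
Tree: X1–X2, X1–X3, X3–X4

A tree decomposition must satisfy three properties: every vertex lies in some bag; for every edge, both endpoints lie together in some bag; and for every vertex, the bags containing it form a connected subtree. Here vertex 5 appears in no bag, so the decomposition is invalid.

No — vertex 5 appears in no bag.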